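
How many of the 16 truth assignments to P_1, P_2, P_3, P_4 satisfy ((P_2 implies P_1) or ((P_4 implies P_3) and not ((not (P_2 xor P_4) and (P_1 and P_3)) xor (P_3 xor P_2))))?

P_1 | P_2 | P_3 | P_4 || φ
 T  |  T  |  T  |  T  || T
 T  |  T  |  T  |  F  || T
 T  |  T  |  F  |  T  || T
 T  |  T  |  F  |  F  || T
 T  |  F  |  T  |  T  || T
 T  |  F  |  T  |  F  || T
 T  |  F  |  F  |  T  || T
 T  |  F  |  F  |  F  || T
 F  |  T  |  T  |  T  || T
 F  |  T  |  T  |  F  || T
 F  |  T  |  F  |  T  || F
 F  |  T  |  F  |  F  || F
 F  |  F  |  T  |  T  || T
 F  |  F  |  T  |  F  || T
 F  |  F  |  F  |  T  || T
 F  |  F  |  F  |  F  || T
The formula is true on 14 of the 16 rows.

14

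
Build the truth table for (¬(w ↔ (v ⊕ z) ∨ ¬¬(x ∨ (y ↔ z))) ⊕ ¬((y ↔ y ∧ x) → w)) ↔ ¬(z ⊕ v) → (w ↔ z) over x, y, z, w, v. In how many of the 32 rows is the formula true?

x  y  z  w  v  |  φ
T  T  T  T  T  |  F
T  T  T  T  F  |  F
T  T  T  F  T  |  T
T  T  T  F  F  |  F
T  T  F  T  T  |  F
T  T  F  T  F  |  T
T  T  F  F  T  |  F
T  T  F  F  F  |  F
T  F  T  T  T  |  F
T  F  T  T  F  |  F
T  F  T  F  T  |  T
T  F  T  F  F  |  F
T  F  F  T  T  |  F
T  F  F  T  F  |  T
T  F  F  F  T  |  F
T  F  F  F  F  |  F
F  T  T  T  T  |  F
F  T  T  T  F  |  F
F  T  T  F  T  |  F
F  T  T  F  F  |  T
F  T  F  T  T  |  F
F  T  F  T  F  |  F
F  T  F  F  T  |  T
F  T  F  F  F  |  F
F  F  T  T  T  |  T
F  F  T  T  F  |  F
F  F  T  F  T  |  F
F  F  T  F  F  |  F
F  F  F  T  T  |  F
F  F  F  T  F  |  T
F  F  F  F  T  |  F
F  F  F  F  F  |  F
The formula is true on 8 of the 32 rows.

8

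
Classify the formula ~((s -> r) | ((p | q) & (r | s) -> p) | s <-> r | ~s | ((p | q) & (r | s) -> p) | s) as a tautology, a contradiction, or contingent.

contradiction

p | q | r | s || φ
T | T | T | T || F
T | T | T | F || F
T | T | F | T || F
T | T | F | F || F
T | F | T | T || F
T | F | T | F || F
T | F | F | T || F
T | F | F | F || F
F | T | T | T || F
F | T | T | F || F
F | T | F | T || F
F | T | F | F || F
F | F | T | T || F
F | F | T | F || F
F | F | F | T || F
F | F | F | F || F
Every row is F, so the formula is a contradiction.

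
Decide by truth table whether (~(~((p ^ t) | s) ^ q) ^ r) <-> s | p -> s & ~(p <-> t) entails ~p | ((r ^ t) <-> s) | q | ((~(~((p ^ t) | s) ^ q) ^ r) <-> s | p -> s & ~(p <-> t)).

yes

p | q | r | s | t || φ | ψ
T | T | T | T | T || F | T
T | T | T | T | F || T | T
T | T | T | F | T || T | T
T | T | T | F | F || F | T
T | T | F | T | T || T | T
T | T | F | T | F || F | T
T | T | F | F | T || F | T
T | T | F | F | F || T | T
T | F | T | T | T || T | T
T | F | T | T | F || F | T
T | F | T | F | T || F | T
T | F | T | F | F || T | T
T | F | F | T | T || F | T
T | F | F | T | F || T | T
T | F | F | F | T || T | T
T | F | F | F | F || F | T
F | T | T | T | T || T | T
F | T | T | T | F || F | T
F | T | T | F | T || T | T
F | T | T | F | F || F | T
F | T | F | T | T || F | T
F | T | F | T | F || T | T
F | T | F | F | T || F | T
F | T | F | F | F || T | T
F | F | T | T | T || F | T
F | F | T | T | F || T | T
F | F | T | F | T || F | T
F | F | T | F | F || T | T
F | F | F | T | T || T | T
F | F | F | T | F || F | T
F | F | F | F | T || T | T
F | F | F | F | F || F | T
In every row where φ is true, ψ is also true, so φ ⊨ ψ.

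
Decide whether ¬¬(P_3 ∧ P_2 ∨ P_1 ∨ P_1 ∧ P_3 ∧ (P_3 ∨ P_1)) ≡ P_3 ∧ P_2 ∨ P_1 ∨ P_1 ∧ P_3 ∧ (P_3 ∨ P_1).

P_1 | P_2 | P_3 | φ | ψ
--- | --- | --- | - | -
 T  |  T  |  T  | T | T
 T  |  T  |  F  | T | T
 T  |  F  |  T  | T | T
 T  |  F  |  F  | T | T
 F  |  T  |  T  | T | T
 F  |  T  |  F  | F | F
 F  |  F  |  T  | F | F
 F  |  F  |  F  | F | F
The columns for φ and ψ agree on every row, so they are logically equivalent.

equivalent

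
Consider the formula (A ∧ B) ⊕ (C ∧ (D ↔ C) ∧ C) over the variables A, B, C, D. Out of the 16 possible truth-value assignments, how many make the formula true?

6

A | B | C | D || ((A ∧ B) ⊕ (C ∧ (D ↔ C) ∧ C))
0 | 0 | 0 | 0 ||               0              
0 | 0 | 0 | 1 ||               0              
0 | 0 | 1 | 0 ||               0              
0 | 0 | 1 | 1 ||               1              
0 | 1 | 0 | 0 ||               0              
0 | 1 | 0 | 1 ||               0              
0 | 1 | 1 | 0 ||               0              
0 | 1 | 1 | 1 ||               1              
1 | 0 | 0 | 0 ||               0              
1 | 0 | 0 | 1 ||               0              
1 | 0 | 1 | 0 ||               0              
1 | 0 | 1 | 1 ||               1              
1 | 1 | 0 | 0 ||               1              
1 | 1 | 0 | 1 ||               1              
1 | 1 | 1 | 0 ||               1              
1 | 1 | 1 | 1 ||               0              
The formula is true on 6 of the 16 rows.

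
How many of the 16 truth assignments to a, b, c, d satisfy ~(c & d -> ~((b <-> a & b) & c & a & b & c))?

a  b  c  d  |  (c & d)  (a & b)  (b <-> (a & b))  (c & a)  φ
0  0  0  0  |     0        0            1            0     0
0  0  0  1  |     0        0            1            0     0
0  0  1  0  |     0        0            1            0     0
0  0  1  1  |     1        0            1            0     0
0  1  0  0  |     0        0            0            0     0
0  1  0  1  |     0        0            0            0     0
0  1  1  0  |     0        0            0            0     0
0  1  1  1  |     1        0            0            0     0
1  0  0  0  |     0        0            1            0     0
1  0  0  1  |     0        0            1            0     0
1  0  1  0  |     0        0            1            1     0
1  0  1  1  |     1        0            1            1     0
1  1  0  0  |     0        1            1            0     0
1  1  0  1  |     0        1            1            0     0
1  1  1  0  |     0        1            1            1     0
1  1  1  1  |     1        1            1            1     1
The formula is true on 1 of the 16 rows.

1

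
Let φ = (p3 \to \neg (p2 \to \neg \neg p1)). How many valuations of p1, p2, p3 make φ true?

p1 | p2 | p3 || φ
1  | 1  | 1  || 0
1  | 1  | 0  || 1
1  | 0  | 1  || 0
1  | 0  | 0  || 1
0  | 1  | 1  || 1
0  | 1  | 0  || 1
0  | 0  | 1  || 0
0  | 0  | 0  || 1
The formula is true on 5 of the 8 rows.

5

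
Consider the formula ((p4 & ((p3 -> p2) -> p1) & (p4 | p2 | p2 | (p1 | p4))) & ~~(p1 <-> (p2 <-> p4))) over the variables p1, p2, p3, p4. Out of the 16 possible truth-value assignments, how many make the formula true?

p1 | p2 | p3 | p4 || φ
F  | F  | F  | F  || F
F  | F  | F  | T  || F
F  | F  | T  | F  || F
F  | F  | T  | T  || T
F  | T  | F  | F  || F
F  | T  | F  | T  || F
F  | T  | T  | F  || F
F  | T  | T  | T  || F
T  | F  | F  | F  || F
T  | F  | F  | T  || F
T  | F  | T  | F  || F
T  | F  | T  | T  || F
T  | T  | F  | F  || F
T  | T  | F  | T  || T
T  | T  | T  | F  || F
T  | T  | T  | T  || T
The formula is true on 3 of the 16 rows.

3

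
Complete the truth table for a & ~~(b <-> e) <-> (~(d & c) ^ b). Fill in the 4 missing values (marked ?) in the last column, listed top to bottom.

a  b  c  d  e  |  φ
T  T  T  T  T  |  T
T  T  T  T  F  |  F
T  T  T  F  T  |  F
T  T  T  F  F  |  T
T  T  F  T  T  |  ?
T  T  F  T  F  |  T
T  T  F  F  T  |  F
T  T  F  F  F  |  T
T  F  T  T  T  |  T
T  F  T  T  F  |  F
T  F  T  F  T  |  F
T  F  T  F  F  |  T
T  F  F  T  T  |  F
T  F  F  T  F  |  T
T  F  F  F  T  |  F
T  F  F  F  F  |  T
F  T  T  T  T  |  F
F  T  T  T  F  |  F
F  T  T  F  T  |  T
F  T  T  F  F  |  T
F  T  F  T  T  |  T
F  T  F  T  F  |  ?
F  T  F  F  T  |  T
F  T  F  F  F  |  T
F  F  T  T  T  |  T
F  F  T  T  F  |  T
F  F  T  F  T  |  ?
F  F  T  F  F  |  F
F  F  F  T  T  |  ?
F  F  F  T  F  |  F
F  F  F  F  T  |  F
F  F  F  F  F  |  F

F, T, F, F

Row a=T, b=T, c=F, d=T, e=T: (a & ~~(b <-> e)) = T, (~(d & c) ^ b) = F, so the formula = F.
Row a=F, b=T, c=F, d=T, e=F: (a & ~~(b <-> e)) = F, (~(d & c) ^ b) = F, so the formula = T.
Row a=F, b=F, c=T, d=F, e=T: (a & ~~(b <-> e)) = F, (~(d & c) ^ b) = T, so the formula = F.
Row a=F, b=F, c=F, d=T, e=T: (a & ~~(b <-> e)) = F, (~(d & c) ^ b) = T, so the formula = F.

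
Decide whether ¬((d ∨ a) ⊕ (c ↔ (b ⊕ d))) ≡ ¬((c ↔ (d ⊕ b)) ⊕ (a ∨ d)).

a  b  c  d  |  φ  ψ
F  F  F  F  |  F  F
F  F  F  T  |  F  F
F  F  T  F  |  T  T
F  F  T  T  |  T  T
F  T  F  F  |  T  T
F  T  F  T  |  T  T
F  T  T  F  |  F  F
F  T  T  T  |  F  F
T  F  F  F  |  T  T
T  F  F  T  |  F  F
T  F  T  F  |  F  F
T  F  T  T  |  T  T
T  T  F  F  |  F  F
T  T  F  T  |  T  T
T  T  T  F  |  T  T
T  T  T  T  |  F  F
The columns for φ and ψ agree on every row, so they are logically equivalent.

equivalent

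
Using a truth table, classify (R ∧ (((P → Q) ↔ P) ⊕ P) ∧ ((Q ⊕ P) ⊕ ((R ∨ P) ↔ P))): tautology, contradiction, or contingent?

contradiction

P | Q | R | (P → Q) | ((P → Q) ↔ P) | (((P → Q) ↔ P) ⊕ P) | (Q ⊕ P) | (R ∨ P) | ((R ∨ P) ↔ P) | ((Q ⊕ P) ⊕ ((R ∨ P) ↔ P)) | φ
- | - | - | ------- | ------------- | ------------------- | ------- | ------- | ------------- | ------------------------- | -
T | T | T |    T    |       T       |          F          |    F    |    T    |       T       |             T             | F
T | T | F |    T    |       T       |          F          |    F    |    T    |       T       |             T             | F
T | F | T |    F    |       F       |          T          |    T    |    T    |       T       |             F             | F
T | F | F |    F    |       F       |          T          |    T    |    T    |       T       |             F             | F
F | T | T |    T    |       F       |          F          |    T    |    T    |       F       |             T             | F
F | T | F |    T    |       F       |          F          |    T    |    F    |       T       |             F             | F
F | F | T |    T    |       F       |          F          |    F    |    T    |       F       |             F             | F
F | F | F |    T    |       F       |          F          |    F    |    F    |       T       |             T             | F
Every row is F, so the formula is a contradiction.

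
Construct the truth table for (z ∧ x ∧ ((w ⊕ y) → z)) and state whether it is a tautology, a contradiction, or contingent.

x | y | z | w | (w ⊕ y) | ((w ⊕ y) → z) | (z ∧ x ∧ ((w ⊕ y) → z))
- | - | - | - | ------- | ------------- | -----------------------
T | T | T | T |    F    |       T       |            T           
T | T | T | F |    T    |       T       |            T           
T | T | F | T |    F    |       T       |            F           
T | T | F | F |    T    |       F       |            F           
T | F | T | T |    T    |       T       |            T           
T | F | T | F |    F    |       T       |            T           
T | F | F | T |    T    |       F       |            F           
T | F | F | F |    F    |       T       |            F           
F | T | T | T |    F    |       T       |            F           
F | T | T | F |    T    |       T       |            F           
F | T | F | T |    F    |       T       |            F           
F | T | F | F |    T    |       F       |            F           
F | F | T | T |    T    |       T       |            F           
F | F | T | F |    F    |       T       |            F           
F | F | F | T |    T    |       F       |            F           
F | F | F | F |    F    |       T       |            F           
4 of 16 rows are T, so the formula is contingent.

contingent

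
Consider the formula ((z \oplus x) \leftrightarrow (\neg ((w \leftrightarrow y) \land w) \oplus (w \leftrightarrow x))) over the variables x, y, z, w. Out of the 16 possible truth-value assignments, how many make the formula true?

8

x | y | z | w || φ
F | F | F | F || T
F | F | F | T || F
F | F | T | F || F
F | F | T | T || T
F | T | F | F || T
F | T | F | T || T
F | T | T | F || F
F | T | T | T || F
T | F | F | F || T
T | F | F | T || F
T | F | T | F || F
T | F | T | T || T
T | T | F | F || T
T | T | F | T || T
T | T | T | F || F
T | T | T | T || F
The formula is true on 8 of the 16 rows.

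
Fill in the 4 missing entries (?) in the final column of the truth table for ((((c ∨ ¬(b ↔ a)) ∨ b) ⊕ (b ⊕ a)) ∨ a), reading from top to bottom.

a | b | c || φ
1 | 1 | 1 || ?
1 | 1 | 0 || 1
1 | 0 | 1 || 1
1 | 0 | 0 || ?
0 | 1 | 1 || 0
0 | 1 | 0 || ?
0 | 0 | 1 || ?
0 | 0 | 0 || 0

Row a=1, b=1, c=1: (((c ∨ ¬(b ↔ a)) ∨ b) ⊕ (b ⊕ a)) = 1, so the formula = 1.
Row a=1, b=0, c=0: (((c ∨ ¬(b ↔ a)) ∨ b) ⊕ (b ⊕ a)) = 0, so the formula = 1.
Row a=0, b=1, c=0: (((c ∨ ¬(b ↔ a)) ∨ b) ⊕ (b ⊕ a)) = 0, so the formula = 0.
Row a=0, b=0, c=1: (((c ∨ ¬(b ↔ a)) ∨ b) ⊕ (b ⊕ a)) = 1, so the formula = 1.

1, 1, 0, 1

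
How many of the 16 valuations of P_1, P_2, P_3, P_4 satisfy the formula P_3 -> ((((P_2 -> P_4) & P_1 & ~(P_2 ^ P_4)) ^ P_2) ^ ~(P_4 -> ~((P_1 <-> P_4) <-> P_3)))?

14

P_1  P_2  P_3  P_4  |  (P_2 -> P_4)  (P_2 ^ P_4)  ~(P_2 ^ P_4)  (P_1 & ~(P_2 ^ P_4))  (P_1 <-> P_4)  ((P_1 <-> P_4) <-> P_3)  ~((P_1 <-> P_4) <-> P_3)  φ
 T    T    T    T   |       T             F            T                 T                  T                   T                        F              T
 T    T    T    F   |       F             T            F                 F                  F                   F                        T              T
 T    T    F    T   |       T             F            T                 T                  T                   F                        T              T
 T    T    F    F   |       F             T            F                 F                  F                   T                        F              T
 T    F    T    T   |       T             T            F                 F                  T                   T                        F              T
 T    F    T    F   |       T             F            T                 T                  F                   F                        T              T
 T    F    F    T   |       T             T            F                 F                  T                   F                        T              T
 T    F    F    F   |       T             F            T                 T                  F                   T                        F              T
 F    T    T    T   |       T             F            T                 F                  F                   F                        T              T
 F    T    T    F   |       F             T            F                 F                  T                   T                        F              T
 F    T    F    T   |       T             F            T                 F                  F                   T                        F              T
 F    T    F    F   |       F             T            F                 F                  T                   F                        T              T
 F    F    T    T   |       T             T            F                 F                  F                   F                        T              F
 F    F    T    F   |       T             F            T                 F                  T                   T                        F              F
 F    F    F    T   |       T             T            F                 F                  F                   T                        F              T
 F    F    F    F   |       T             F            T                 F                  T                   F                        T              T
The formula is true on 14 of the 16 rows.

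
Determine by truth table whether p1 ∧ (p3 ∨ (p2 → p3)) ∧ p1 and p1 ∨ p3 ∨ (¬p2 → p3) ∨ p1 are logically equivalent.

p1 | p2 | p3 | φ | ψ
-- | -- | -- | - | -
T  | T  | T  | T | T
T  | T  | F  | F | T
T  | F  | T  | T | T
T  | F  | F  | T | T
F  | T  | T  | F | T
F  | T  | F  | F | T
F  | F  | T  | F | T
F  | F  | F  | F | F
The columns differ at p1=T, p2=T, p3=F (φ=F, ψ=T), so they are not equivalent.

not equivalent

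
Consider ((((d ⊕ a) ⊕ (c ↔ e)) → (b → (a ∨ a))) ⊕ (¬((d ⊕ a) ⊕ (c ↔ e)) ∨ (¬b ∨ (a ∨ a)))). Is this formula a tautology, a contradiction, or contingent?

a | b | c | d | e | φ
- | - | - | - | - | -
1 | 1 | 1 | 1 | 1 | 0
1 | 1 | 1 | 1 | 0 | 0
1 | 1 | 1 | 0 | 1 | 0
1 | 1 | 1 | 0 | 0 | 0
1 | 1 | 0 | 1 | 1 | 0
1 | 1 | 0 | 1 | 0 | 0
1 | 1 | 0 | 0 | 1 | 0
1 | 1 | 0 | 0 | 0 | 0
1 | 0 | 1 | 1 | 1 | 0
1 | 0 | 1 | 1 | 0 | 0
1 | 0 | 1 | 0 | 1 | 0
1 | 0 | 1 | 0 | 0 | 0
1 | 0 | 0 | 1 | 1 | 0
1 | 0 | 0 | 1 | 0 | 0
1 | 0 | 0 | 0 | 1 | 0
1 | 0 | 0 | 0 | 0 | 0
0 | 1 | 1 | 1 | 1 | 0
0 | 1 | 1 | 1 | 0 | 0
0 | 1 | 1 | 0 | 1 | 0
0 | 1 | 1 | 0 | 0 | 0
0 | 1 | 0 | 1 | 1 | 0
0 | 1 | 0 | 1 | 0 | 0
0 | 1 | 0 | 0 | 1 | 0
0 | 1 | 0 | 0 | 0 | 0
0 | 0 | 1 | 1 | 1 | 0
0 | 0 | 1 | 1 | 0 | 0
0 | 0 | 1 | 0 | 1 | 0
0 | 0 | 1 | 0 | 0 | 0
0 | 0 | 0 | 1 | 1 | 0
0 | 0 | 0 | 1 | 0 | 0
0 | 0 | 0 | 0 | 1 | 0
0 | 0 | 0 | 0 | 0 | 0
Every row is 0, so the formula is a contradiction.

contradiction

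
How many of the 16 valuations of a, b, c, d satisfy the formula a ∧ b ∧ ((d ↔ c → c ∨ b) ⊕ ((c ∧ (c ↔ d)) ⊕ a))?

3

  a   |   b   |   c   |   d   || (a ∧ b) | (c ∨ b) | (c → (c ∨ b)) | (d ↔ (c → (c ∨ b))) | (c ↔ d) | (c ∧ (c ↔ d)) | ((c ∧ (c ↔ d)) ⊕ a) |   φ  
 True |  True |  True |  True ||   True  |   True  |      True     |         True        |   True  |      True     |        False        |  True
 True |  True |  True | False ||   True  |   True  |      True     |        False        |  False  |     False     |         True        |  True
 True |  True | False |  True ||   True  |   True  |      True     |         True        |  False  |     False     |         True        | False
 True |  True | False | False ||   True  |   True  |      True     |        False        |   True  |     False     |         True        |  True
 True | False |  True |  True ||  False  |   True  |      True     |         True        |   True  |      True     |        False        | False
 True | False |  True | False ||  False  |   True  |      True     |        False        |  False  |     False     |         True        | False
 True | False | False |  True ||  False  |  False  |      True     |         True        |  False  |     False     |         True        | False
 True | False | False | False ||  False  |  False  |      True     |        False        |   True  |     False     |         True        | False
False |  True |  True |  True ||  False  |   True  |      True     |         True        |   True  |      True     |         True        | False
False |  True |  True | False ||  False  |   True  |      True     |        False        |  False  |     False     |        False        | False
False |  True | False |  True ||  False  |   True  |      True     |         True        |  False  |     False     |        False        | False
False |  True | False | False ||  False  |   True  |      True     |        False        |   True  |     False     |        False        | False
False | False |  True |  True ||  False  |   True  |      True     |         True        |   True  |      True     |         True        | False
False | False |  True | False ||  False  |   True  |      True     |        False        |  False  |     False     |        False        | False
False | False | False |  True ||  False  |  False  |      True     |         True        |  False  |     False     |        False        | False
False | False | False | False ||  False  |  False  |      True     |        False        |   True  |     False     |        False        | False
The formula is true on 3 of the 16 rows.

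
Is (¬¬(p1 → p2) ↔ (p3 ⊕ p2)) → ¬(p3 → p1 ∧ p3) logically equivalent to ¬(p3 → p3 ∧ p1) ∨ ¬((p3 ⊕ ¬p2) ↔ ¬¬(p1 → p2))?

p1  p2  p3  |  φ  ψ
F   F   F   |  T  F
F   F   T   |  T  T
F   T   F   |  F  T
F   T   T   |  T  T
T   F   F   |  F  T
T   F   T   |  T  F
T   T   F   |  F  T
T   T   T   |  T  F
The columns differ at p1=F, p2=F, p3=F (φ=T, ψ=F), so they are not equivalent.

not equivalent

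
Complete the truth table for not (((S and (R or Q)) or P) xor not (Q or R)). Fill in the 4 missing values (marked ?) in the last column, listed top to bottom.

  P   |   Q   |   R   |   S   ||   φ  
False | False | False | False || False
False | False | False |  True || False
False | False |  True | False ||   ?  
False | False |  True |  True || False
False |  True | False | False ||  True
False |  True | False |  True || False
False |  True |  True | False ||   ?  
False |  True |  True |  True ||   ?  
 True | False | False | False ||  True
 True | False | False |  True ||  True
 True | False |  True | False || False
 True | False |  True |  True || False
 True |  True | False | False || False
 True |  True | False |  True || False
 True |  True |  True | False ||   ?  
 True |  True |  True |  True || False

True, True, False, False

Row P=False, Q=False, R=True, S=False: ((S and (R or Q)) or P) = False, not (Q or R) = False, (((S and (R or Q)) or P) xor not (Q or R)) = False, so the formula = True.
Row P=False, Q=True, R=True, S=False: ((S and (R or Q)) or P) = False, not (Q or R) = False, (((S and (R or Q)) or P) xor not (Q or R)) = False, so the formula = True.
Row P=False, Q=True, R=True, S=True: ((S and (R or Q)) or P) = True, not (Q or R) = False, (((S and (R or Q)) or P) xor not (Q or R)) = True, so the formula = False.
Row P=True, Q=True, R=True, S=False: ((S and (R or Q)) or P) = True, not (Q or R) = False, (((S and (R or Q)) or P) xor not (Q or R)) = True, so the formula = False.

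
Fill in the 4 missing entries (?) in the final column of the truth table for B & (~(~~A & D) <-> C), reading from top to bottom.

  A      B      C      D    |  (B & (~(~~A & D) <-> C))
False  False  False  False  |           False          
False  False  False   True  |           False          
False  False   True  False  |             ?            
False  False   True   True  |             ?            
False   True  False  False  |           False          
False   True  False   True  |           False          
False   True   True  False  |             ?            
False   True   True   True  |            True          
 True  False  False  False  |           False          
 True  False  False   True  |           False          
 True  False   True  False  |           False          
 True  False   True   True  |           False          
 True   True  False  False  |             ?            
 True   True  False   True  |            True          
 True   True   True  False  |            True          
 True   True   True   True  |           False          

Row A=False, B=False, C=True, D=False: (~(~~A & D) <-> C) = True, so (B & (~(~~A & D) <-> C)) = False.
Row A=False, B=False, C=True, D=True: (~(~~A & D) <-> C) = True, so (B & (~(~~A & D) <-> C)) = False.
Row A=False, B=True, C=True, D=False: (~(~~A & D) <-> C) = True, so (B & (~(~~A & D) <-> C)) = True.
Row A=True, B=True, C=False, D=False: (~(~~A & D) <-> C) = False, so (B & (~(~~A & D) <-> C)) = False.

False, False, True, False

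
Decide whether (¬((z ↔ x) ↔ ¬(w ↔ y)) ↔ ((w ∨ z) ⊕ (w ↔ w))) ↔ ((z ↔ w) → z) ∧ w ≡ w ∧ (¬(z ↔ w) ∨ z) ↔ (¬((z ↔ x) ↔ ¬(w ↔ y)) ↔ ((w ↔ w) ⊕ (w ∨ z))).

x | y | z | w | φ | ψ
- | - | - | - | - | -
1 | 1 | 1 | 1 | 0 | 0
1 | 1 | 1 | 0 | 0 | 0
1 | 1 | 0 | 1 | 1 | 1
1 | 1 | 0 | 0 | 0 | 0
1 | 0 | 1 | 1 | 1 | 1
1 | 0 | 1 | 0 | 1 | 1
1 | 0 | 0 | 1 | 0 | 0
1 | 0 | 0 | 0 | 1 | 1
0 | 1 | 1 | 1 | 1 | 1
0 | 1 | 1 | 0 | 1 | 1
0 | 1 | 0 | 1 | 0 | 0
0 | 1 | 0 | 0 | 1 | 1
0 | 0 | 1 | 1 | 0 | 0
0 | 0 | 1 | 0 | 0 | 0
0 | 0 | 0 | 1 | 1 | 1
0 | 0 | 0 | 0 | 0 | 0
The columns for φ and ψ agree on every row, so they are logically equivalent.

equivalent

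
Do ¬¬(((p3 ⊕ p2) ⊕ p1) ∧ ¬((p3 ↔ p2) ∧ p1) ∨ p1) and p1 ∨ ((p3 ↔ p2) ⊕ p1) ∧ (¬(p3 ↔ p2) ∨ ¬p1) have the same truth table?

p1 | p2 | p3 || φ | ψ
T  | T  | T  || T | T
T  | T  | F  || T | T
T  | F  | T  || T | T
T  | F  | F  || T | T
F  | T  | T  || F | T
F  | T  | F  || T | F
F  | F  | T  || T | F
F  | F  | F  || F | T
The columns differ at p1=F, p2=T, p3=T (φ=F, ψ=T), so they are not equivalent.

not equivalent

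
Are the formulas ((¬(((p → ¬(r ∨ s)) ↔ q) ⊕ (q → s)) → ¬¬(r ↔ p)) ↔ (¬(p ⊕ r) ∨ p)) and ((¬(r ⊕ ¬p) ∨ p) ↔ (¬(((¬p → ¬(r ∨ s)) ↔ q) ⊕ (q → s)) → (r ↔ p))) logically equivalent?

p  q  r  s  |  φ  ψ
0  0  0  0  |  1  0
0  0  0  1  |  1  0
0  0  1  0  |  0  0
0  0  1  1  |  0  0
0  1  0  0  |  1  0
0  1  0  1  |  1  0
0  1  1  0  |  0  0
0  1  1  1  |  1  1
1  0  0  0  |  1  1
1  0  0  1  |  0  1
1  0  1  0  |  1  1
1  0  1  1  |  1  1
1  1  0  0  |  1  1
1  1  0  1  |  1  0
1  1  1  0  |  1  1
1  1  1  1  |  1  1
The columns differ at p=0, q=0, r=0, s=0 (φ=1, ψ=0), so they are not equivalent.

not equivalent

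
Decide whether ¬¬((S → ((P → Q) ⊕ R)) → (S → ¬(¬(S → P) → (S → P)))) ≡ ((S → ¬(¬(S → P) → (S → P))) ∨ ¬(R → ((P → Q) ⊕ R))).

P | Q | R | S || φ | ψ
1 | 1 | 1 | 1 || 1 | 1
1 | 1 | 1 | 0 || 1 | 1
1 | 1 | 0 | 1 || 0 | 0
1 | 1 | 0 | 0 || 1 | 1
1 | 0 | 1 | 1 || 0 | 0
1 | 0 | 1 | 0 || 1 | 1
1 | 0 | 0 | 1 || 1 | 0
1 | 0 | 0 | 0 || 1 | 1
0 | 1 | 1 | 1 || 1 | 1
0 | 1 | 1 | 0 || 1 | 1
0 | 1 | 0 | 1 || 1 | 1
0 | 1 | 0 | 0 || 1 | 1
0 | 0 | 1 | 1 || 1 | 1
0 | 0 | 1 | 0 || 1 | 1
0 | 0 | 0 | 1 || 1 | 1
0 | 0 | 0 | 0 || 1 | 1
The columns differ at P=1, Q=0, R=0, S=1 (φ=1, ψ=0), so they are not equivalent.

not equivalent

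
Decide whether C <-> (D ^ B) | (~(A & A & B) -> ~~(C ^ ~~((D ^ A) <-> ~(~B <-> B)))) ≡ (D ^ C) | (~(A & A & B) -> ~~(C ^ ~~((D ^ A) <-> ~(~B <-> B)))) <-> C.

A  B  C  D  |  φ  ψ
1  1  1  1  |  1  1
1  1  1  0  |  1  1
1  1  0  1  |  0  0
1  1  0  0  |  0  0
1  0  1  1  |  1  1
1  0  1  0  |  0  1
1  0  0  1  |  0  0
1  0  0  0  |  0  0
0  1  1  1  |  0  0
0  1  1  0  |  1  1
0  1  0  1  |  0  0
0  1  0  0  |  0  1
0  0  1  1  |  1  0
0  0  1  0  |  1  1
0  0  0  1  |  0  0
0  0  0  0  |  1  1
The columns differ at A=1, B=0, C=1, D=0 (φ=0, ψ=1), so they are not equivalent.

not equivalent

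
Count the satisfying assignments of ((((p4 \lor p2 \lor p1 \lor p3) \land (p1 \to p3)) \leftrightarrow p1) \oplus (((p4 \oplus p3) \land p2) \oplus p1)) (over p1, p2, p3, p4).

7

p1  p2  p3  p4  |  φ
1   1   1   1   |  0
1   1   1   0   |  1
1   1   0   1   |  0
1   1   0   0   |  1
1   0   1   1   |  0
1   0   1   0   |  0
1   0   0   1   |  1
1   0   0   0   |  1
0   1   1   1   |  0
0   1   1   0   |  1
0   1   0   1   |  1
0   1   0   0   |  0
0   0   1   1   |  0
0   0   1   0   |  0
0   0   0   1   |  0
0   0   0   0   |  1
The formula is true on 7 of the 16 rows.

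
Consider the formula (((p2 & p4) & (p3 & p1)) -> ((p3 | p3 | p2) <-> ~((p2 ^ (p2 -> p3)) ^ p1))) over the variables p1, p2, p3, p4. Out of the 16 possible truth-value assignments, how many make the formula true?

p1  p2  p3  p4     (p2 & p4)  (p3 & p1)  ((p2 & p4) & (p3 & p1))  (p3 | p3 | p2)  (p2 -> p3)  (p2 ^ (p2 -> p3))  ((p2 ^ (p2 -> p3)) ^ p1)  ~((p2 ^ (p2 -> p3)) ^ p1)  φ
F   F   F   F          F          F                 F                   F             T               T                     T                          F              T
F   F   F   T          F          F                 F                   F             T               T                     T                          F              T
F   F   T   F          F          F                 F                   T             T               T                     T                          F              T
F   F   T   T          F          F                 F                   T             T               T                     T                          F              T
F   T   F   F          F          F                 F                   T             F               T                     T                          F              T
F   T   F   T          T          F                 F                   T             F               T                     T                          F              T
F   T   T   F          F          F                 F                   T             T               F                     F                          T              T
F   T   T   T          T          F                 F                   T             T               F                     F                          T              T
T   F   F   F          F          F                 F                   F             T               T                     F                          T              T
T   F   F   T          F          F                 F                   F             T               T                     F                          T              T
T   F   T   F          F          T                 F                   T             T               T                     F                          T              T
T   F   T   T          F          T                 F                   T             T               T                     F                          T              T
T   T   F   F          F          F                 F                   T             F               T                     F                          T              T
T   T   F   T          T          F                 F                   T             F               T                     F                          T              T
T   T   T   F          F          T                 F                   T             T               F                     T                          F              T
T   T   T   T          T          T                 T                   T             T               F                     T                          F              F
The formula is true on 15 of the 16 rows.

15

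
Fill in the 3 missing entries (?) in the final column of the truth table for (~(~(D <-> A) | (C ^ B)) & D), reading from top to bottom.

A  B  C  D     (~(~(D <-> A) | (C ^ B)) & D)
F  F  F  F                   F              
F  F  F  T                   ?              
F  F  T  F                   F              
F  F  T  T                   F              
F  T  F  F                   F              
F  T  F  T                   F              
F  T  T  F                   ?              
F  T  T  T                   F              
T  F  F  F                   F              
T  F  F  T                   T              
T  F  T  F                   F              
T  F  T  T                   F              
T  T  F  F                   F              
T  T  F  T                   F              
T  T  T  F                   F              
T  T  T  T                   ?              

F, F, T

Row A=F, B=F, C=F, D=T: ~(~(D <-> A) | (C ^ B)) = F, so (~(~(D <-> A) | (C ^ B)) & D) = F.
Row A=F, B=T, C=T, D=F: ~(~(D <-> A) | (C ^ B)) = T, so (~(~(D <-> A) | (C ^ B)) & D) = F.
Row A=T, B=T, C=T, D=T: ~(~(D <-> A) | (C ^ B)) = T, so (~(~(D <-> A) | (C ^ B)) & D) = T.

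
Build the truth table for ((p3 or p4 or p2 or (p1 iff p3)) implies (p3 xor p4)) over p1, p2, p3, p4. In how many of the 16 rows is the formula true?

9

p1 | p2 | p3 | p4 || (p1 iff p3) | (p3 xor p4) | φ
1  | 1  | 1  | 1  ||      1      |      0      | 0
1  | 1  | 1  | 0  ||      1      |      1      | 1
1  | 1  | 0  | 1  ||      0      |      1      | 1
1  | 1  | 0  | 0  ||      0      |      0      | 0
1  | 0  | 1  | 1  ||      1      |      0      | 0
1  | 0  | 1  | 0  ||      1      |      1      | 1
1  | 0  | 0  | 1  ||      0      |      1      | 1
1  | 0  | 0  | 0  ||      0      |      0      | 1
0  | 1  | 1  | 1  ||      0      |      0      | 0
0  | 1  | 1  | 0  ||      0      |      1      | 1
0  | 1  | 0  | 1  ||      1      |      1      | 1
0  | 1  | 0  | 0  ||      1      |      0      | 0
0  | 0  | 1  | 1  ||      0      |      0      | 0
0  | 0  | 1  | 0  ||      0      |      1      | 1
0  | 0  | 0  | 1  ||      1      |      1      | 1
0  | 0  | 0  | 0  ||      1      |      0      | 0
The formula is true on 9 of the 16 rows.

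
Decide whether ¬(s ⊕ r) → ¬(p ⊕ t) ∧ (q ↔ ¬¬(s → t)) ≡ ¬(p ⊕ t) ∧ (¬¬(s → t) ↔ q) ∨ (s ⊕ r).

equivalent

p | q | r | s | t || φ | ψ
F | F | F | F | F || F | F
F | F | F | F | T || F | F
F | F | F | T | F || T | T
F | F | F | T | T || T | T
F | F | T | F | F || T | T
F | F | T | F | T || T | T
F | F | T | T | F || T | T
F | F | T | T | T || F | F
F | T | F | F | F || T | T
F | T | F | F | T || F | F
F | T | F | T | F || T | T
F | T | F | T | T || T | T
F | T | T | F | F || T | T
F | T | T | F | T || T | T
F | T | T | T | F || F | F
F | T | T | T | T || F | F
T | F | F | F | F || F | F
T | F | F | F | T || F | F
T | F | F | T | F || T | T
T | F | F | T | T || T | T
T | F | T | F | F || T | T
T | F | T | F | T || T | T
T | F | T | T | F || F | F
T | F | T | T | T || F | F
T | T | F | F | F || F | F
T | T | F | F | T || T | T
T | T | F | T | F || T | T
T | T | F | T | T || T | T
T | T | T | F | F || T | T
T | T | T | F | T || T | T
T | T | T | T | F || F | F
T | T | T | T | T || T | T
The columns for φ and ψ agree on every row, so they are logically equivalent.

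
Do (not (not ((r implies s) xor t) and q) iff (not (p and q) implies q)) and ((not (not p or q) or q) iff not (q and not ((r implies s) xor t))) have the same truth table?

p | q | r | s | t || φ | ψ
0 | 0 | 0 | 0 | 0 || 0 | 0
0 | 0 | 0 | 0 | 1 || 0 | 0
0 | 0 | 0 | 1 | 0 || 0 | 0
0 | 0 | 0 | 1 | 1 || 0 | 0
0 | 0 | 1 | 0 | 0 || 0 | 0
0 | 0 | 1 | 0 | 1 || 0 | 0
0 | 0 | 1 | 1 | 0 || 0 | 0
0 | 0 | 1 | 1 | 1 || 0 | 0
0 | 1 | 0 | 0 | 0 || 1 | 1
0 | 1 | 0 | 0 | 1 || 0 | 0
0 | 1 | 0 | 1 | 0 || 1 | 1
0 | 1 | 0 | 1 | 1 || 0 | 0
0 | 1 | 1 | 0 | 0 || 0 | 0
0 | 1 | 1 | 0 | 1 || 1 | 1
0 | 1 | 1 | 1 | 0 || 1 | 1
0 | 1 | 1 | 1 | 1 || 0 | 0
1 | 0 | 0 | 0 | 0 || 0 | 1
1 | 0 | 0 | 0 | 1 || 0 | 1
1 | 0 | 0 | 1 | 0 || 0 | 1
1 | 0 | 0 | 1 | 1 || 0 | 1
1 | 0 | 1 | 0 | 0 || 0 | 1
1 | 0 | 1 | 0 | 1 || 0 | 1
1 | 0 | 1 | 1 | 0 || 0 | 1
1 | 0 | 1 | 1 | 1 || 0 | 1
1 | 1 | 0 | 0 | 0 || 1 | 1
1 | 1 | 0 | 0 | 1 || 0 | 0
1 | 1 | 0 | 1 | 0 || 1 | 1
1 | 1 | 0 | 1 | 1 || 0 | 0
1 | 1 | 1 | 0 | 0 || 0 | 0
1 | 1 | 1 | 0 | 1 || 1 | 1
1 | 1 | 1 | 1 | 0 || 1 | 1
1 | 1 | 1 | 1 | 1 || 0 | 0
The columns differ at p=1, q=0, r=0, s=0, t=0 (φ=0, ψ=1), so they are not equivalent.

not equivalent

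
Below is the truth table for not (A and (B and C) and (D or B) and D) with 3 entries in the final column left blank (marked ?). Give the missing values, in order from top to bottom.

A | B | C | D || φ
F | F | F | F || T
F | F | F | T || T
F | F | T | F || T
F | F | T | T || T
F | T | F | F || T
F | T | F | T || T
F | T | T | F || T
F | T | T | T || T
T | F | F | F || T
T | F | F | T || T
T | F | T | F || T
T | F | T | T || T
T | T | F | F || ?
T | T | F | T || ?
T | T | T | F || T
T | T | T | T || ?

Row A=T, B=T, C=F, D=F: (B and C) = F, (D or B) = T, (A and (B and C) and (D or B) and D) = F, so the formula = T.
Row A=T, B=T, C=F, D=T: (B and C) = F, (D or B) = T, (A and (B and C) and (D or B) and D) = F, so the formula = T.
Row A=T, B=T, C=T, D=T: (B and C) = T, (D or B) = T, (A and (B and C) and (D or B) and D) = T, so the formula = F.

T, T, F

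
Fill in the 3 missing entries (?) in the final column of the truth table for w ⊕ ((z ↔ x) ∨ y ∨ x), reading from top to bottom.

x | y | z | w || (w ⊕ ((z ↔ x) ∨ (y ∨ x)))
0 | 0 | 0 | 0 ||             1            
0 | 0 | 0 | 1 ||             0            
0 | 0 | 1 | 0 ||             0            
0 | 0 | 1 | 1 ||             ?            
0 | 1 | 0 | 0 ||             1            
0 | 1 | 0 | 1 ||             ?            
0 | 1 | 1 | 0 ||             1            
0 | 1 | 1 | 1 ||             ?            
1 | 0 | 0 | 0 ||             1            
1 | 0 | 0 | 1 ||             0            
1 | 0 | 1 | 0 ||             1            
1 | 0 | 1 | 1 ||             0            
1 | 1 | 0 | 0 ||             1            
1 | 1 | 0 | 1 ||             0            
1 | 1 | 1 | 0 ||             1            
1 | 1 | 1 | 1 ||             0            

1, 0, 0

Row x=0, y=0, z=1, w=1: ((z ↔ x) ∨ y ∨ x) = 0, so (w ⊕ ((z ↔ x) ∨ (y ∨ x))) = 1.
Row x=0, y=1, z=0, w=1: ((z ↔ x) ∨ y ∨ x) = 1, so (w ⊕ ((z ↔ x) ∨ (y ∨ x))) = 0.
Row x=0, y=1, z=1, w=1: ((z ↔ x) ∨ y ∨ x) = 1, so (w ⊕ ((z ↔ x) ∨ (y ∨ x))) = 0.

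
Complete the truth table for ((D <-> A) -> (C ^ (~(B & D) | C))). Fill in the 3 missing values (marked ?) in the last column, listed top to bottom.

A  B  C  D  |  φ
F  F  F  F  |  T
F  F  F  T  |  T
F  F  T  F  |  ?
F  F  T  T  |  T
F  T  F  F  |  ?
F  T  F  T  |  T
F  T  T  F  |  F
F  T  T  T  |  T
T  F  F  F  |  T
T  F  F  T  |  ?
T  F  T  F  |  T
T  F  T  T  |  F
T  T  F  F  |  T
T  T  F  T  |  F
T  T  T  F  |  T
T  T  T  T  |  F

F, T, T

Row A=F, B=F, C=T, D=F: (D <-> A) = T, (C ^ (~(B & D) | C)) = F, so the formula = F.
Row A=F, B=T, C=F, D=F: (D <-> A) = T, (C ^ (~(B & D) | C)) = T, so the formula = T.
Row A=T, B=F, C=F, D=T: (D <-> A) = T, (C ^ (~(B & D) | C)) = T, so the formula = T.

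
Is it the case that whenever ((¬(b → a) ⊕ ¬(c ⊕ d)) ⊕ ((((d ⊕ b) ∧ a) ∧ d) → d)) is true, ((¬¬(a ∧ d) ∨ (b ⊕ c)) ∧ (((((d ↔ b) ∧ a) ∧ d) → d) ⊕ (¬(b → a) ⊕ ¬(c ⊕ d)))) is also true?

a | b | c | d | φ | ψ
- | - | - | - | - | -
0 | 0 | 0 | 0 | 0 | 0
0 | 0 | 0 | 1 | 1 | 0
0 | 0 | 1 | 0 | 1 | 1
0 | 0 | 1 | 1 | 0 | 0
0 | 1 | 0 | 0 | 1 | 1
0 | 1 | 0 | 1 | 0 | 0
0 | 1 | 1 | 0 | 0 | 0
0 | 1 | 1 | 1 | 1 | 0
1 | 0 | 0 | 0 | 0 | 0
1 | 0 | 0 | 1 | 1 | 1
1 | 0 | 1 | 0 | 1 | 1
1 | 0 | 1 | 1 | 0 | 0
1 | 1 | 0 | 0 | 0 | 0
1 | 1 | 0 | 1 | 1 | 1
1 | 1 | 1 | 0 | 1 | 0
1 | 1 | 1 | 1 | 0 | 0
At a=0, b=0, c=0, d=1 we have φ true but ψ false, so φ does not entail ψ.

no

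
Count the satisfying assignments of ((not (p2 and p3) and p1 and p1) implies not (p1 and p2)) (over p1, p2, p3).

7

  p1     p2     p3   |    φ  
 True   True   True  |   True
 True   True  False  |  False
 True  False   True  |   True
 True  False  False  |   True
False   True   True  |   True
False   True  False  |   True
False  False   True  |   True
False  False  False  |   True
The formula is true on 7 of the 8 rows.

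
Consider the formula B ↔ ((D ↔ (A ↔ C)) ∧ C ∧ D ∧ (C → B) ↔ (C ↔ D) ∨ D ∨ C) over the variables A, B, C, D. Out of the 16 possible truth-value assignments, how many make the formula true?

A | B | C | D || (A ↔ C) | (D ↔ (A ↔ C)) | (C → B) | (C ↔ D) | (D ∨ C) | ((C ↔ D) ∨ (D ∨ C)) | φ
0 | 0 | 0 | 0 ||    1    |       0       |    1    |    1    |    0    |          1          | 1
0 | 0 | 0 | 1 ||    1    |       1       |    1    |    0    |    1    |          1          | 1
0 | 0 | 1 | 0 ||    0    |       1       |    0    |    0    |    1    |          1          | 1
0 | 0 | 1 | 1 ||    0    |       0       |    0    |    1    |    1    |          1          | 1
0 | 1 | 0 | 0 ||    1    |       0       |    1    |    1    |    0    |          1          | 0
0 | 1 | 0 | 1 ||    1    |       1       |    1    |    0    |    1    |          1          | 0
0 | 1 | 1 | 0 ||    0    |       1       |    1    |    0    |    1    |          1          | 0
0 | 1 | 1 | 1 ||    0    |       0       |    1    |    1    |    1    |          1          | 0
1 | 0 | 0 | 0 ||    0    |       1       |    1    |    1    |    0    |          1          | 1
1 | 0 | 0 | 1 ||    0    |       0       |    1    |    0    |    1    |          1          | 1
1 | 0 | 1 | 0 ||    1    |       0       |    0    |    0    |    1    |          1          | 1
1 | 0 | 1 | 1 ||    1    |       1       |    0    |    1    |    1    |          1          | 1
1 | 1 | 0 | 0 ||    0    |       1       |    1    |    1    |    0    |          1          | 0
1 | 1 | 0 | 1 ||    0    |       0       |    1    |    0    |    1    |          1          | 0
1 | 1 | 1 | 0 ||    1    |       0       |    1    |    0    |    1    |          1          | 0
1 | 1 | 1 | 1 ||    1    |       1       |    1    |    1    |    1    |          1          | 1
The formula is true on 9 of the 16 rows.

9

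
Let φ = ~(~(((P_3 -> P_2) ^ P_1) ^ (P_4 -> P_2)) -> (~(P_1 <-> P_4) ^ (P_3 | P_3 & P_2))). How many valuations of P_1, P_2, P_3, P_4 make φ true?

P_1 | P_2 | P_3 | P_4 | φ
--- | --- | --- | --- | -
 T  |  T  |  T  |  T  | F
 T  |  T  |  T  |  F  | F
 T  |  T  |  F  |  T  | F
 T  |  T  |  F  |  F  | F
 T  |  F  |  T  |  T  | F
 T  |  F  |  T  |  F  | T
 T  |  F  |  F  |  T  | T
 T  |  F  |  F  |  F  | F
 F  |  T  |  T  |  T  | T
 F  |  T  |  T  |  F  | F
 F  |  T  |  F  |  T  | F
 F  |  T  |  F  |  F  | T
 F  |  F  |  T  |  T  | T
 F  |  F  |  T  |  F  | F
 F  |  F  |  F  |  T  | F
 F  |  F  |  F  |  F  | T
The formula is true on 6 of the 16 rows.

6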